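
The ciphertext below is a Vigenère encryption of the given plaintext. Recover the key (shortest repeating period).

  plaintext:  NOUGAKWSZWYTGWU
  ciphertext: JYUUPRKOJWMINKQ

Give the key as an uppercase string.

WKAOPHO

  i= 0: J-N = 22 → W
  i= 1: Y-O = 10 → K
  i= 2: U-U =  0 → A
  i= 3: U-G = 14 → O
  i= 4: P-A = 15 → P
  i= 5: R-K =  7 → H
  i= 6: K-W = 14 → O
  i= 7: O-S = 22 → W
  i= 8: J-Z = 10 → K
  i= 9: W-W =  0 → A
  i=10: M-Y = 14 → O
  i=11: I-T = 15 → P
  i=12: N-G =  7 → H
  i=13: K-W = 14 → O
  i=14: Q-U = 22 → W
  shifts repeat with period 7: WKAOPHO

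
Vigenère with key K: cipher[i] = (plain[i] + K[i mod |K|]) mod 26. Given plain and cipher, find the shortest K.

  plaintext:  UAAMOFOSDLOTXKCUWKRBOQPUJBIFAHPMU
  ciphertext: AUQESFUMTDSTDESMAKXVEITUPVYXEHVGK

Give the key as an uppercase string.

GUQSEA

  i= 0: A-U =  6 → G
  i= 1: U-A = 20 → U
  i= 2: Q-A = 16 → Q
  i= 3: E-M = 18 → S
  i= 4: S-O =  4 → E
  i= 5: F-F =  0 → A
  i= 6: U-O =  6 → G
  i= 7: M-S = 20 → U
  i= 8: T-D = 16 → Q
  i= 9: D-L = 18 → S
  i=10: S-O =  4 → E
  i=11: T-T =  0 → A
  i=12: D-X =  6 → G
  i=13: E-K = 20 → U
  i=14: S-C = 16 → Q
  i=15: M-U = 18 → S
  i=16: A-W =  4 → E
  i=17: K-K =  0 → A
  i=18: X-R =  6 → G
  i=19: V-B = 20 → U
  i=20: E-O = 16 → Q
  i=21: I-Q = 18 → S
  i=22: T-P =  4 → E
  i=23: U-U =  0 → A
  i=24: P-J =  6 → G
  i=25: V-B = 20 → U
  i=26: Y-I = 16 → Q
  i=27: X-F = 18 → S
  i=28: E-A =  4 → E
  i=29: H-H =  0 → A
  i=30: V-P =  6 → G
  i=31: G-M = 20 → U
  i=32: K-U = 16 → Q
  shifts repeat with period 6: GUQSEA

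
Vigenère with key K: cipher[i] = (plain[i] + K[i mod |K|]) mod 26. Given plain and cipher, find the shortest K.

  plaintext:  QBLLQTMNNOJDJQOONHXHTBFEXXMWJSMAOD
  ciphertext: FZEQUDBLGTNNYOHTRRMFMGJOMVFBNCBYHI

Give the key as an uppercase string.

  i= 0: F-Q = 15 → P
  i= 1: Z-B = 24 → Y
  i= 2: E-L = 19 → T
  i= 3: Q-L =  5 → F
  i= 4: U-Q =  4 → E
  i= 5: D-T = 10 → K
  i= 6: B-M = 15 → P
  i= 7: L-N = 24 → Y
  i= 8: G-N = 19 → T
  i= 9: T-O =  5 → F
  i=10: N-J =  4 → E
  i=11: N-D = 10 → K
  i=12: Y-J = 15 → P
  i=13: O-Q = 24 → Y
  i=14: H-O = 19 → T
  i=15: T-O =  5 → F
  i=16: R-N =  4 → E
  i=17: R-H = 10 → K
  i=18: M-X = 15 → P
  i=19: F-H = 24 → Y
  i=20: M-T = 19 → T
  i=21: G-B =  5 → F
  i=22: J-F =  4 → E
  i=23: O-E = 10 → K
  i=24: M-X = 15 → P
  i=25: V-X = 24 → Y
  i=26: F-M = 19 → T
  i=27: B-W =  5 → F
  i=28: N-J =  4 → E
  i=29: C-S = 10 → K
  i=30: B-M = 15 → P
  i=31: Y-A = 24 → Y
  i=32: H-O = 19 → T
  i=33: I-D =  5 → F
  shifts repeat with period 6: PYTFEK

PYTFEK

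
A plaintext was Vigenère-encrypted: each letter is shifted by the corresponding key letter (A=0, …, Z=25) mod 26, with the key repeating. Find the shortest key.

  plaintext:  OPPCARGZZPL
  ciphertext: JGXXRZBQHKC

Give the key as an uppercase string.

  i= 0: J-O = 21 → V
  i= 1: G-P = 17 → R
  i= 2: X-P =  8 → I
  i= 3: X-C = 21 → V
  i= 4: R-A = 17 → R
  i= 5: Z-R =  8 → I
  i= 6: B-G = 21 → V
  i= 7: Q-Z = 17 → R
  i= 8: H-Z =  8 → I
  i= 9: K-P = 21 → V
  i=10: C-L = 17 → R
  shifts repeat with period 3: VRI

VRI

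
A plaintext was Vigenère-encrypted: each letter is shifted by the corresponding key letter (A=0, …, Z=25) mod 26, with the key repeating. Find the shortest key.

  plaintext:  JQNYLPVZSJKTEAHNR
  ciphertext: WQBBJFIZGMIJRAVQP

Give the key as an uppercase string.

  i= 0: W-J = 13 → N
  i= 1: Q-Q =  0 → A
  i= 2: B-N = 14 → O
  i= 3: B-Y =  3 → D
  i= 4: J-L = 24 → Y
  i= 5: F-P = 16 → Q
  i= 6: I-V = 13 → N
  i= 7: Z-Z =  0 → A
  i= 8: G-S = 14 → O
  i= 9: M-J =  3 → D
  i=10: I-K = 24 → Y
  i=11: J-T = 16 → Q
  i=12: R-E = 13 → N
  i=13: A-A =  0 → A
  i=14: V-H = 14 → O
  i=15: Q-N =  3 → D
  i=16: P-R = 24 → Y
  shifts repeat with period 6: NAODYQ

NAODYQ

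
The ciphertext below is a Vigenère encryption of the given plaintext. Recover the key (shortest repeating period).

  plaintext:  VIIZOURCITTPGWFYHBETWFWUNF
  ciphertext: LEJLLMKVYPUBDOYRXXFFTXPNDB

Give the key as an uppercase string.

QWBMXSTT

  i= 0: L-V = 16 → Q
  i= 1: E-I = 22 → W
  i= 2: J-I =  1 → B
  i= 3: L-Z = 12 → M
  i= 4: L-O = 23 → X
  i= 5: M-U = 18 → S
  i= 6: K-R = 19 → T
  i= 7: V-C = 19 → T
  i= 8: Y-I = 16 → Q
  i= 9: P-T = 22 → W
  i=10: U-T =  1 → B
  i=11: B-P = 12 → M
  i=12: D-G = 23 → X
  i=13: O-W = 18 → S
  i=14: Y-F = 19 → T
  i=15: R-Y = 19 → T
  i=16: X-H = 16 → Q
  i=17: X-B = 22 → W
  i=18: F-E =  1 → B
  i=19: F-T = 12 → M
  i=20: T-W = 23 → X
  i=21: X-F = 18 → S
  i=22: P-W = 19 → T
  i=23: N-U = 19 → T
  i=24: D-N = 16 → Q
  i=25: B-F = 22 → W
  shifts repeat with period 8: QWBMXSTT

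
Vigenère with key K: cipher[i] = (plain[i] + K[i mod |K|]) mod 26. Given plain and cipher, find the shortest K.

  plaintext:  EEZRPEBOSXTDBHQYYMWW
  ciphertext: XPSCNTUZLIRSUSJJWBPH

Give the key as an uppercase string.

TLTLYP

  i= 0: X-E = 19 → T
  i= 1: P-E = 11 → L
  i= 2: S-Z = 19 → T
  i= 3: C-R = 11 → L
  i= 4: N-P = 24 → Y
  i= 5: T-E = 15 → P
  i= 6: U-B = 19 → T
  i= 7: Z-O = 11 → L
  i= 8: L-S = 19 → T
  i= 9: I-X = 11 → L
  i=10: R-T = 24 → Y
  i=11: S-D = 15 → P
  i=12: U-B = 19 → T
  i=13: S-H = 11 → L
  i=14: J-Q = 19 → T
  i=15: J-Y = 11 → L
  i=16: W-Y = 24 → Y
  i=17: B-M = 15 → P
  i=18: P-W = 19 → T
  i=19: H-W = 11 → L
  shifts repeat with period 6: TLTLYP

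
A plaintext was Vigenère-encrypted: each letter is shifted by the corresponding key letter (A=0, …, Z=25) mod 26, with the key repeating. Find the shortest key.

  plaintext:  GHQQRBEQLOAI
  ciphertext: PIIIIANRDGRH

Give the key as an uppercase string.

  i= 0: P-G =  9 → J
  i= 1: I-H =  1 → B
  i= 2: I-Q = 18 → S
  i= 3: I-Q = 18 → S
  i= 4: I-R = 17 → R
  i= 5: A-B = 25 → Z
  i= 6: N-E =  9 → J
  i= 7: R-Q =  1 → B
  i= 8: D-L = 18 → S
  i= 9: G-O = 18 → S
  i=10: R-A = 17 → R
  i=11: H-I = 25 → Z
  shifts repeat with period 6: JBSSRZ

JBSSRZ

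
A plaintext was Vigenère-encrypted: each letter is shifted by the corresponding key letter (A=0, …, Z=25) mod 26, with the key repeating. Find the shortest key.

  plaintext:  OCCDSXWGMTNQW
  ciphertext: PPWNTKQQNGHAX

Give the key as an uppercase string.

  i= 0: P-O =  1 → B
  i= 1: P-C = 13 → N
  i= 2: W-C = 20 → U
  i= 3: N-D = 10 → K
  i= 4: T-S =  1 → B
  i= 5: K-X = 13 → N
  i= 6: Q-W = 20 → U
  i= 7: Q-G = 10 → K
  i= 8: N-M =  1 → B
  i= 9: G-T = 13 → N
  i=10: H-N = 20 → U
  i=11: A-Q = 10 → K
  i=12: X-W =  1 → B
  shifts repeat with period 4: BNUK

BNUK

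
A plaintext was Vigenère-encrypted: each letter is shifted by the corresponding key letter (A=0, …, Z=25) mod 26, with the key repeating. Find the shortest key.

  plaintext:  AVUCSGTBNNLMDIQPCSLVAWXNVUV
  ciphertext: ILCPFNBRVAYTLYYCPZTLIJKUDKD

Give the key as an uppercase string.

  i= 0: I-A =  8 → I
  i= 1: L-V = 16 → Q
  i= 2: C-U =  8 → I
  i= 3: P-C = 13 → N
  i= 4: F-S = 13 → N
  i= 5: N-G =  7 → H
  i= 6: B-T =  8 → I
  i= 7: R-B = 16 → Q
  i= 8: V-N =  8 → I
  i= 9: A-N = 13 → N
  i=10: Y-L = 13 → N
  i=11: T-M =  7 → H
  i=12: L-D =  8 → I
  i=13: Y-I = 16 → Q
  i=14: Y-Q =  8 → I
  i=15: C-P = 13 → N
  i=16: P-C = 13 → N
  i=17: Z-S =  7 → H
  i=18: T-L =  8 → I
  i=19: L-V = 16 → Q
  i=20: I-A =  8 → I
  i=21: J-W = 13 → N
  i=22: K-X = 13 → N
  i=23: U-N =  7 → H
  i=24: D-V =  8 → I
  i=25: K-U = 16 → Q
  i=26: D-V =  8 → I
  shifts repeat with period 6: IQINNH

IQINNH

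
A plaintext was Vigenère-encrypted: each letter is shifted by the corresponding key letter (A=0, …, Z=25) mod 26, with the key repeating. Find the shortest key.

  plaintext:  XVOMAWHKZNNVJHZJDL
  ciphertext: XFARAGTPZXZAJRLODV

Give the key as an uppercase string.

AKMF

  i= 0: X-X =  0 → A
  i= 1: F-V = 10 → K
  i= 2: A-O = 12 → M
  i= 3: R-M =  5 → F
  i= 4: A-A =  0 → A
  i= 5: G-W = 10 → K
  i= 6: T-H = 12 → M
  i= 7: P-K =  5 → F
  i= 8: Z-Z =  0 → A
  i= 9: X-N = 10 → K
  i=10: Z-N = 12 → M
  i=11: A-V =  5 → F
  i=12: J-J =  0 → A
  i=13: R-H = 10 → K
  i=14: L-Z = 12 → M
  i=15: O-J =  5 → F
  i=16: D-D =  0 → A
  i=17: V-L = 10 → K
  shifts repeat with period 4: AKMF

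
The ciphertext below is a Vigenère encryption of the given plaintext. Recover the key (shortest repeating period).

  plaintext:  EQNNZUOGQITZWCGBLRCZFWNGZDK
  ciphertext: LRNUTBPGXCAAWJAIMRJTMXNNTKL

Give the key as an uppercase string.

  i= 0: L-E =  7 → H
  i= 1: R-Q =  1 → B
  i= 2: N-N =  0 → A
  i= 3: U-N =  7 → H
  i= 4: T-Z = 20 → U
  i= 5: B-U =  7 → H
  i= 6: P-O =  1 → B
  i= 7: G-G =  0 → A
  i= 8: X-Q =  7 → H
  i= 9: C-I = 20 → U
  i=10: A-T =  7 → H
  i=11: A-Z =  1 → B
  i=12: W-W =  0 → A
  i=13: J-C =  7 → H
  i=14: A-G = 20 → U
  i=15: I-B =  7 → H
  i=16: M-L =  1 → B
  i=17: R-R =  0 → A
  i=18: J-C =  7 → H
  i=19: T-Z = 20 → U
  i=20: M-F =  7 → H
  i=21: X-W =  1 → B
  i=22: N-N =  0 → A
  i=23: N-G =  7 → H
  i=24: T-Z = 20 → U
  i=25: K-D =  7 → H
  i=26: L-K =  1 → B
  shifts repeat with period 5: HBAHU

HBAHU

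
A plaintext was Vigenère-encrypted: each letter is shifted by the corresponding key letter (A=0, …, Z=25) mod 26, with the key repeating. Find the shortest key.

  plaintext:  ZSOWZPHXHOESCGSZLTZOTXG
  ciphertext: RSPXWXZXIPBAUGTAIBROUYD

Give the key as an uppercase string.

  i= 0: R-Z = 18 → S
  i= 1: S-S =  0 → A
  i= 2: P-O =  1 → B
  i= 3: X-W =  1 → B
  i= 4: W-Z = 23 → X
  i= 5: X-P =  8 → I
  i= 6: Z-H = 18 → S
  i= 7: X-X =  0 → A
  i= 8: I-H =  1 → B
  i= 9: P-O =  1 → B
  i=10: B-E = 23 → X
  i=11: A-S =  8 → I
  i=12: U-C = 18 → S
  i=13: G-G =  0 → A
  i=14: T-S =  1 → B
  i=15: A-Z =  1 → B
  i=16: I-L = 23 → X
  i=17: B-T =  8 → I
  i=18: R-Z = 18 → S
  i=19: O-O =  0 → A
  i=20: U-T =  1 → B
  i=21: Y-X =  1 → B
  i=22: D-G = 23 → X
  shifts repeat with period 6: SABBXI

SABBXI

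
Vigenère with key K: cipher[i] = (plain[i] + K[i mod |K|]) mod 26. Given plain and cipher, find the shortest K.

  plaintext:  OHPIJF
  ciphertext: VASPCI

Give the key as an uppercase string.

HTD

  i= 0: V-O =  7 → H
  i= 1: A-H = 19 → T
  i= 2: S-P =  3 → D
  i= 3: P-I =  7 → H
  i= 4: C-J = 19 → T
  i= 5: I-F =  3 → D
  shifts repeat with period 3: HTD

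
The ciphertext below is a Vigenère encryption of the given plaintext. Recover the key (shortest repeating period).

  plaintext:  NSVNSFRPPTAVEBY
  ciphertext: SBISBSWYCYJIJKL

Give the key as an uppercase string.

FJN

  i= 0: S-N =  5 → F
  i= 1: B-S =  9 → J
  i= 2: I-V = 13 → N
  i= 3: S-N =  5 → F
  i= 4: B-S =  9 → J
  i= 5: S-F = 13 → N
  i= 6: W-R =  5 → F
  i= 7: Y-P =  9 → J
  i= 8: C-P = 13 → N
  i= 9: Y-T =  5 → F
  i=10: J-A =  9 → J
  i=11: I-V = 13 → N
  i=12: J-E =  5 → F
  i=13: K-B =  9 → J
  i=14: L-Y = 13 → N
  shifts repeat with period 3: FJN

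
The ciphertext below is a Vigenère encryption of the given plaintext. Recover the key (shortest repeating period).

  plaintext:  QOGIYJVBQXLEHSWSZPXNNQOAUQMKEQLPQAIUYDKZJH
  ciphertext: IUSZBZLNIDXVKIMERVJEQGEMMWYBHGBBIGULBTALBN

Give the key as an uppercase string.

  i= 0: I-Q = 18 → S
  i= 1: U-O =  6 → G
  i= 2: S-G = 12 → M
  i= 3: Z-I = 17 → R
  i= 4: B-Y =  3 → D
  i= 5: Z-J = 16 → Q
  i= 6: L-V = 16 → Q
  i= 7: N-B = 12 → M
  i= 8: I-Q = 18 → S
  i= 9: D-X =  6 → G
  i=10: X-L = 12 → M
  i=11: V-E = 17 → R
  i=12: K-H =  3 → D
  i=13: I-S = 16 → Q
  i=14: M-W = 16 → Q
  i=15: E-S = 12 → M
  i=16: R-Z = 18 → S
  i=17: V-P =  6 → G
  i=18: J-X = 12 → M
  i=19: E-N = 17 → R
  i=20: Q-N =  3 → D
  i=21: G-Q = 16 → Q
  i=22: E-O = 16 → Q
  i=23: M-A = 12 → M
  i=24: M-U = 18 → S
  i=25: W-Q =  6 → G
  i=26: Y-M = 12 → M
  i=27: B-K = 17 → R
  i=28: H-E =  3 → D
  i=29: G-Q = 16 → Q
  i=30: B-L = 16 → Q
  i=31: B-P = 12 → M
  i=32: I-Q = 18 → S
  i=33: G-A =  6 → G
  i=34: U-I = 12 → M
  i=35: L-U = 17 → R
  i=36: B-Y =  3 → D
  i=37: T-D = 16 → Q
  i=38: A-K = 16 → Q
  i=39: L-Z = 12 → M
  i=40: B-J = 18 → S
  i=41: N-H =  6 → G
  shifts repeat with period 8: SGMRDQQM

SGMRDQQM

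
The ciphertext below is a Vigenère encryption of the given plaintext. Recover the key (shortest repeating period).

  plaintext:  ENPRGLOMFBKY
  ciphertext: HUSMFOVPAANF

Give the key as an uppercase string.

DHDVZ

  i= 0: H-E =  3 → D
  i= 1: U-N =  7 → H
  i= 2: S-P =  3 → D
  i= 3: M-R = 21 → V
  i= 4: F-G = 25 → Z
  i= 5: O-L =  3 → D
  i= 6: V-O =  7 → H
  i= 7: P-M =  3 → D
  i= 8: A-F = 21 → V
  i= 9: A-B = 25 → Z
  i=10: N-K =  3 → D
  i=11: F-Y =  7 → H
  shifts repeat with period 5: DHDVZ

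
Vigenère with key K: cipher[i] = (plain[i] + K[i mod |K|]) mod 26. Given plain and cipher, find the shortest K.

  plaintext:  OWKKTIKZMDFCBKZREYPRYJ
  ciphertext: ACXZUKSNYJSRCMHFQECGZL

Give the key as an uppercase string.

  i= 0: A-O = 12 → M
  i= 1: C-W =  6 → G
  i= 2: X-K = 13 → N
  i= 3: Z-K = 15 → P
  i= 4: U-T =  1 → B
  i= 5: K-I =  2 → C
  i= 6: S-K =  8 → I
  i= 7: N-Z = 14 → O
  i= 8: Y-M = 12 → M
  i= 9: J-D =  6 → G
  i=10: S-F = 13 → N
  i=11: R-C = 15 → P
  i=12: C-B =  1 → B
  i=13: M-K =  2 → C
  i=14: H-Z =  8 → I
  i=15: F-R = 14 → O
  i=16: Q-E = 12 → M
  i=17: E-Y =  6 → G
  i=18: C-P = 13 → N
  i=19: G-R = 15 → P
  i=20: Z-Y =  1 → B
  i=21: L-J =  2 → C
  shifts repeat with period 8: MGNPBCIO

MGNPBCIO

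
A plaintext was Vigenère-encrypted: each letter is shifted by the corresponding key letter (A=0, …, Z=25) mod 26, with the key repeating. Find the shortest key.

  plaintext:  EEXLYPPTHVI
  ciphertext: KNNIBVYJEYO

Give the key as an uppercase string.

  i= 0: K-E =  6 → G
  i= 1: N-E =  9 → J
  i= 2: N-X = 16 → Q
  i= 3: I-L = 23 → X
  i= 4: B-Y =  3 → D
  i= 5: V-P =  6 → G
  i= 6: Y-P =  9 → J
  i= 7: J-T = 16 → Q
  i= 8: E-H = 23 → X
  i= 9: Y-V =  3 → D
  i=10: O-I =  6 → G
  shifts repeat with period 5: GJQXD

GJQXD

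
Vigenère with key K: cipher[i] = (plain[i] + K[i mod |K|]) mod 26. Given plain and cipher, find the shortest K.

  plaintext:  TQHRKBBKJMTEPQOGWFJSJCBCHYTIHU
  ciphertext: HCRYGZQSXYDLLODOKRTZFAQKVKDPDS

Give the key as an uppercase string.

OMKHWYPI

  i= 0: H-T = 14 → O
  i= 1: C-Q = 12 → M
  i= 2: R-H = 10 → K
  i= 3: Y-R =  7 → H
  i= 4: G-K = 22 → W
  i= 5: Z-B = 24 → Y
  i= 6: Q-B = 15 → P
  i= 7: S-K =  8 → I
  i= 8: X-J = 14 → O
  i= 9: Y-M = 12 → M
  i=10: D-T = 10 → K
  i=11: L-E =  7 → H
  i=12: L-P = 22 → W
  i=13: O-Q = 24 → Y
  i=14: D-O = 15 → P
  i=15: O-G =  8 → I
  i=16: K-W = 14 → O
  i=17: R-F = 12 → M
  i=18: T-J = 10 → K
  i=19: Z-S =  7 → H
  i=20: F-J = 22 → W
  i=21: A-C = 24 → Y
  i=22: Q-B = 15 → P
  i=23: K-C =  8 → I
  i=24: V-H = 14 → O
  i=25: K-Y = 12 → M
  i=26: D-T = 10 → K
  i=27: P-I =  7 → H
  i=28: D-H = 22 → W
  i=29: S-U = 24 → Y
  shifts repeat with period 8: OMKHWYPI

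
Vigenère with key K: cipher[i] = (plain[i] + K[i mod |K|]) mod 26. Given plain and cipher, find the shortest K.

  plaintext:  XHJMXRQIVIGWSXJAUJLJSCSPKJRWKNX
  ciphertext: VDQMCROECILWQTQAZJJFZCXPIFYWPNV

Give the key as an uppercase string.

  i= 0: V-X = 24 → Y
  i= 1: D-H = 22 → W
  i= 2: Q-J =  7 → H
  i= 3: M-M =  0 → A
  i= 4: C-X =  5 → F
  i= 5: R-R =  0 → A
  i= 6: O-Q = 24 → Y
  i= 7: E-I = 22 → W
  i= 8: C-V =  7 → H
  i= 9: I-I =  0 → A
  i=10: L-G =  5 → F
  i=11: W-W =  0 → A
  i=12: Q-S = 24 → Y
  i=13: T-X = 22 → W
  i=14: Q-J =  7 → H
  i=15: A-A =  0 → A
  i=16: Z-U =  5 → F
  i=17: J-J =  0 → A
  i=18: J-L = 24 → Y
  i=19: F-J = 22 → W
  i=20: Z-S =  7 → H
  i=21: C-C =  0 → A
  i=22: X-S =  5 → F
  i=23: P-P =  0 → A
  i=24: I-K = 24 → Y
  i=25: F-J = 22 → W
  i=26: Y-R =  7 → H
  i=27: W-W =  0 → A
  i=28: P-K =  5 → F
  i=29: N-N =  0 → A
  i=30: V-X = 24 → Y
  shifts repeat with period 6: YWHAFA

YWHAFA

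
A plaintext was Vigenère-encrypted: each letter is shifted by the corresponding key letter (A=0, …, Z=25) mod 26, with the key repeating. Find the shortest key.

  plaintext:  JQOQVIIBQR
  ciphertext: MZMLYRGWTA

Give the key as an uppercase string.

DJYV

  i= 0: M-J =  3 → D
  i= 1: Z-Q =  9 → J
  i= 2: M-O = 24 → Y
  i= 3: L-Q = 21 → V
  i= 4: Y-V =  3 → D
  i= 5: R-I =  9 → J
  i= 6: G-I = 24 → Y
  i= 7: W-B = 21 → V
  i= 8: T-Q =  3 → D
  i= 9: A-R =  9 → J
  shifts repeat with period 4: DJYV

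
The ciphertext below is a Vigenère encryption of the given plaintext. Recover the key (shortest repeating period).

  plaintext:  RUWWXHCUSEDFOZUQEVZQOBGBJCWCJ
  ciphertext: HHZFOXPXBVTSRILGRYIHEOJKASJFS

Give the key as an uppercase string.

QNDJR

  i= 0: H-R = 16 → Q
  i= 1: H-U = 13 → N
  i= 2: Z-W =  3 → D
  i= 3: F-W =  9 → J
  i= 4: O-X = 17 → R
  i= 5: X-H = 16 → Q
  i= 6: P-C = 13 → N
  i= 7: X-U =  3 → D
  i= 8: B-S =  9 → J
  i= 9: V-E = 17 → R
  i=10: T-D = 16 → Q
  i=11: S-F = 13 → N
  i=12: R-O =  3 → D
  i=13: I-Z =  9 → J
  i=14: L-U = 17 → R
  i=15: G-Q = 16 → Q
  i=16: R-E = 13 → N
  i=17: Y-V =  3 → D
  i=18: I-Z =  9 → J
  i=19: H-Q = 17 → R
  i=20: E-O = 16 → Q
  i=21: O-B = 13 → N
  i=22: J-G =  3 → D
  i=23: K-B =  9 → J
  i=24: A-J = 17 → R
  i=25: S-C = 16 → Q
  i=26: J-W = 13 → N
  i=27: F-C =  3 → D
  i=28: S-J =  9 → J
  shifts repeat with period 5: QNDJR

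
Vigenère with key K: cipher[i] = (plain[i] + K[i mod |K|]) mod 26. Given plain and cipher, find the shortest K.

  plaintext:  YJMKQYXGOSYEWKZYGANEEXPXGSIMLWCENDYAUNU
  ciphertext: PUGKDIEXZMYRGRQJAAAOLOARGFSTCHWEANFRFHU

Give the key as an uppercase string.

  i= 0: P-Y = 17 → R
  i= 1: U-J = 11 → L
  i= 2: G-M = 20 → U
  i= 3: K-K =  0 → A
  i= 4: D-Q = 13 → N
  i= 5: I-Y = 10 → K
  i= 6: E-X =  7 → H
  i= 7: X-G = 17 → R
  i= 8: Z-O = 11 → L
  i= 9: M-S = 20 → U
  i=10: Y-Y =  0 → A
  i=11: R-E = 13 → N
  i=12: G-W = 10 → K
  i=13: R-K =  7 → H
  i=14: Q-Z = 17 → R
  i=15: J-Y = 11 → L
  i=16: A-G = 20 → U
  i=17: A-A =  0 → A
  i=18: A-N = 13 → N
  i=19: O-E = 10 → K
  i=20: L-E =  7 → H
  i=21: O-X = 17 → R
  i=22: A-P = 11 → L
  i=23: R-X = 20 → U
  i=24: G-G =  0 → A
  i=25: F-S = 13 → N
  i=26: S-I = 10 → K
  i=27: T-M =  7 → H
  i=28: C-L = 17 → R
  i=29: H-W = 11 → L
  i=30: W-C = 20 → U
  i=31: E-E =  0 → A
  i=32: A-N = 13 → N
  i=33: N-D = 10 → K
  i=34: F-Y =  7 → H
  i=35: R-A = 17 → R
  i=36: F-U = 11 → L
  i=37: H-N = 20 → U
  i=38: U-U =  0 → A
  shifts repeat with period 7: RLUANKH

RLUANKH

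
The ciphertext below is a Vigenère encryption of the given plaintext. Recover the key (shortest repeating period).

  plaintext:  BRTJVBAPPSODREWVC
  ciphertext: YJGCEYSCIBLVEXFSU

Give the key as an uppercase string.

XSNTJ

  i= 0: Y-B = 23 → X
  i= 1: J-R = 18 → S
  i= 2: G-T = 13 → N
  i= 3: C-J = 19 → T
  i= 4: E-V =  9 → J
  i= 5: Y-B = 23 → X
  i= 6: S-A = 18 → S
  i= 7: C-P = 13 → N
  i= 8: I-P = 19 → T
  i= 9: B-S =  9 → J
  i=10: L-O = 23 → X
  i=11: V-D = 18 → S
  i=12: E-R = 13 → N
  i=13: X-E = 19 → T
  i=14: F-W =  9 → J
  i=15: S-V = 23 → X
  i=16: U-C = 18 → S
  shifts repeat with period 5: XSNTJ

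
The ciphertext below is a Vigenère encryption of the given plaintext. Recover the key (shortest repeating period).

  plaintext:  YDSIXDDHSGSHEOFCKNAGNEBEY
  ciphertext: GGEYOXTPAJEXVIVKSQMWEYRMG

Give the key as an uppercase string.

IDMQRUQI

  i= 0: G-Y =  8 → I
  i= 1: G-D =  3 → D
  i= 2: E-S = 12 → M
  i= 3: Y-I = 16 → Q
  i= 4: O-X = 17 → R
  i= 5: X-D = 20 → U
  i= 6: T-D = 16 → Q
  i= 7: P-H =  8 → I
  i= 8: A-S =  8 → I
  i= 9: J-G =  3 → D
  i=10: E-S = 12 → M
  i=11: X-H = 16 → Q
  i=12: V-E = 17 → R
  i=13: I-O = 20 → U
  i=14: V-F = 16 → Q
  i=15: K-C =  8 → I
  i=16: S-K =  8 → I
  i=17: Q-N =  3 → D
  i=18: M-A = 12 → M
  i=19: W-G = 16 → Q
  i=20: E-N = 17 → R
  i=21: Y-E = 20 → U
  i=22: R-B = 16 → Q
  i=23: M-E =  8 → I
  i=24: G-Y =  8 → I
  shifts repeat with period 8: IDMQRUQI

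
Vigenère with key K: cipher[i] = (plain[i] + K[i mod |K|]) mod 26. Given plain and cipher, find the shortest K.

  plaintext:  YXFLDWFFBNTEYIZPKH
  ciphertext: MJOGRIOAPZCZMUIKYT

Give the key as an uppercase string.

  i= 0: M-Y = 14 → O
  i= 1: J-X = 12 → M
  i= 2: O-F =  9 → J
  i= 3: G-L = 21 → V
  i= 4: R-D = 14 → O
  i= 5: I-W = 12 → M
  i= 6: O-F =  9 → J
  i= 7: A-F = 21 → V
  i= 8: P-B = 14 → O
  i= 9: Z-N = 12 → M
  i=10: C-T =  9 → J
  i=11: Z-E = 21 → V
  i=12: M-Y = 14 → O
  i=13: U-I = 12 → M
  i=14: I-Z =  9 → J
  i=15: K-P = 21 → V
  i=16: Y-K = 14 → O
  i=17: T-H = 12 → M
  shifts repeat with period 4: OMJV

OMJV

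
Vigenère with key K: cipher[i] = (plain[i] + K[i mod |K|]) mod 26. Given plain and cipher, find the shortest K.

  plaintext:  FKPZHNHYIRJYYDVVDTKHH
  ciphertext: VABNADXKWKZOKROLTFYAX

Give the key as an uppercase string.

QQMOT

  i= 0: V-F = 16 → Q
  i= 1: A-K = 16 → Q
  i= 2: B-P = 12 → M
  i= 3: N-Z = 14 → O
  i= 4: A-H = 19 → T
  i= 5: D-N = 16 → Q
  i= 6: X-H = 16 → Q
  i= 7: K-Y = 12 → M
  i= 8: W-I = 14 → O
  i= 9: K-R = 19 → T
  i=10: Z-J = 16 → Q
  i=11: O-Y = 16 → Q
  i=12: K-Y = 12 → M
  i=13: R-D = 14 → O
  i=14: O-V = 19 → T
  i=15: L-V = 16 → Q
  i=16: T-D = 16 → Q
  i=17: F-T = 12 → M
  i=18: Y-K = 14 → O
  i=19: A-H = 19 → T
  i=20: X-H = 16 → Q
  shifts repeat with period 5: QQMOT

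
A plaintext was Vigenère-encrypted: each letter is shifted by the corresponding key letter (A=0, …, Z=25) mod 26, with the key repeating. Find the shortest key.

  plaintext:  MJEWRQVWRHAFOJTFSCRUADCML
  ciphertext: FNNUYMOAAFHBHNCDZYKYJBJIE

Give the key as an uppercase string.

TEJYHW

  i= 0: F-M = 19 → T
  i= 1: N-J =  4 → E
  i= 2: N-E =  9 → J
  i= 3: U-W = 24 → Y
  i= 4: Y-R =  7 → H
  i= 5: M-Q = 22 → W
  i= 6: O-V = 19 → T
  i= 7: A-W =  4 → E
  i= 8: A-R =  9 → J
  i= 9: F-H = 24 → Y
  i=10: H-A =  7 → H
  i=11: B-F = 22 → W
  i=12: H-O = 19 → T
  i=13: N-J =  4 → E
  i=14: C-T =  9 → J
  i=15: D-F = 24 → Y
  i=16: Z-S =  7 → H
  i=17: Y-C = 22 → W
  i=18: K-R = 19 → T
  i=19: Y-U =  4 → E
  i=20: J-A =  9 → J
  i=21: B-D = 24 → Y
  i=22: J-C =  7 → H
  i=23: I-M = 22 → W
  i=24: E-L = 19 → T
  shifts repeat with period 6: TEJYHW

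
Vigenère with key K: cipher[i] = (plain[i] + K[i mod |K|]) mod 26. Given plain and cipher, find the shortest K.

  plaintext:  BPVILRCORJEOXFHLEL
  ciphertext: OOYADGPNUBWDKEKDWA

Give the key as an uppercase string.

NZDSSP

  i= 0: O-B = 13 → N
  i= 1: O-P = 25 → Z
  i= 2: Y-V =  3 → D
  i= 3: A-I = 18 → S
  i= 4: D-L = 18 → S
  i= 5: G-R = 15 → P
  i= 6: P-C = 13 → N
  i= 7: N-O = 25 → Z
  i= 8: U-R =  3 → D
  i= 9: B-J = 18 → S
  i=10: W-E = 18 → S
  i=11: D-O = 15 → P
  i=12: K-X = 13 → N
  i=13: E-F = 25 → Z
  i=14: K-H =  3 → D
  i=15: D-L = 18 → S
  i=16: W-E = 18 → S
  i=17: A-L = 15 → P
  shifts repeat with period 6: NZDSSP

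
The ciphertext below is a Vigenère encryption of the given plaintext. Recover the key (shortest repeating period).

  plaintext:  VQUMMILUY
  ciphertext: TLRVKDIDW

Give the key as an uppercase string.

YVXJ

  i= 0: T-V = 24 → Y
  i= 1: L-Q = 21 → V
  i= 2: R-U = 23 → X
  i= 3: V-M =  9 → J
  i= 4: K-M = 24 → Y
  i= 5: D-I = 21 → V
  i= 6: I-L = 23 → X
  i= 7: D-U =  9 → J
  i= 8: W-Y = 24 → Y
  shifts repeat with period 4: YVXJ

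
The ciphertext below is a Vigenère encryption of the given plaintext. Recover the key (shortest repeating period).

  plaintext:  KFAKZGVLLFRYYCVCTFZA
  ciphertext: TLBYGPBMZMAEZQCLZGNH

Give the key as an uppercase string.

  i= 0: T-K =  9 → J
  i= 1: L-F =  6 → G
  i= 2: B-A =  1 → B
  i= 3: Y-K = 14 → O
  i= 4: G-Z =  7 → H
  i= 5: P-G =  9 → J
  i= 6: B-V =  6 → G
  i= 7: M-L =  1 → B
  i= 8: Z-L = 14 → O
  i= 9: M-F =  7 → H
  i=10: A-R =  9 → J
  i=11: E-Y =  6 → G
  i=12: Z-Y =  1 → B
  i=13: Q-C = 14 → O
  i=14: C-V =  7 → H
  i=15: L-C =  9 → J
  i=16: Z-T =  6 → G
  i=17: G-F =  1 → B
  i=18: N-Z = 14 → O
  i=19: H-A =  7 → H
  shifts repeat with period 5: JGBOH

JGBOH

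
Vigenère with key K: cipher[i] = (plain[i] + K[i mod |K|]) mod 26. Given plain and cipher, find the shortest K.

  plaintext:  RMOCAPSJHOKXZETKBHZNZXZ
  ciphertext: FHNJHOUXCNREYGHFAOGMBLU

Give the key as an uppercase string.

  i= 0: F-R = 14 → O
  i= 1: H-M = 21 → V
  i= 2: N-O = 25 → Z
  i= 3: J-C =  7 → H
  i= 4: H-A =  7 → H
  i= 5: O-P = 25 → Z
  i= 6: U-S =  2 → C
  i= 7: X-J = 14 → O
  i= 8: C-H = 21 → V
  i= 9: N-O = 25 → Z
  i=10: R-K =  7 → H
  i=11: E-X =  7 → H
  i=12: Y-Z = 25 → Z
  i=13: G-E =  2 → C
  i=14: H-T = 14 → O
  i=15: F-K = 21 → V
  i=16: A-B = 25 → Z
  i=17: O-H =  7 → H
  i=18: G-Z =  7 → H
  i=19: M-N = 25 → Z
  i=20: B-Z =  2 → C
  i=21: L-X = 14 → O
  i=22: U-Z = 21 → V
  shifts repeat with period 7: OVZHHZC

OVZHHZC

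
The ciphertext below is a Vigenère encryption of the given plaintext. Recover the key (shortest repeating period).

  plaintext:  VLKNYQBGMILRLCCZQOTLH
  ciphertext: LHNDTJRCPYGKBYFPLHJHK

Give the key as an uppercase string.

QWDQVT

  i= 0: L-V = 16 → Q
  i= 1: H-L = 22 → W
  i= 2: N-K =  3 → D
  i= 3: D-N = 16 → Q
  i= 4: T-Y = 21 → V
  i= 5: J-Q = 19 → T
  i= 6: R-B = 16 → Q
  i= 7: C-G = 22 → W
  i= 8: P-M =  3 → D
  i= 9: Y-I = 16 → Q
  i=10: G-L = 21 → V
  i=11: K-R = 19 → T
  i=12: B-L = 16 → Q
  i=13: Y-C = 22 → W
  i=14: F-C =  3 → D
  i=15: P-Z = 16 → Q
  i=16: L-Q = 21 → V
  i=17: H-O = 19 → T
  i=18: J-T = 16 → Q
  i=19: H-L = 22 → W
  i=20: K-H =  3 → D
  shifts repeat with period 6: QWDQVT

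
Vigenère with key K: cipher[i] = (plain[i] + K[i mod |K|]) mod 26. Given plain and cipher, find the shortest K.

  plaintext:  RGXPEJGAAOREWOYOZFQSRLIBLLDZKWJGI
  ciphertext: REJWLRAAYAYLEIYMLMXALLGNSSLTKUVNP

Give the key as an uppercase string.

  i= 0: R-R =  0 → A
  i= 1: E-G = 24 → Y
  i= 2: J-X = 12 → M
  i= 3: W-P =  7 → H
  i= 4: L-E =  7 → H
  i= 5: R-J =  8 → I
  i= 6: A-G = 20 → U
  i= 7: A-A =  0 → A
  i= 8: Y-A = 24 → Y
  i= 9: A-O = 12 → M
  i=10: Y-R =  7 → H
  i=11: L-E =  7 → H
  i=12: E-W =  8 → I
  i=13: I-O = 20 → U
  i=14: Y-Y =  0 → A
  i=15: M-O = 24 → Y
  i=16: L-Z = 12 → M
  i=17: M-F =  7 → H
  i=18: X-Q =  7 → H
  i=19: A-S =  8 → I
  i=20: L-R = 20 → U
  i=21: L-L =  0 → A
  i=22: G-I = 24 → Y
  i=23: N-B = 12 → M
  i=24: S-L =  7 → H
  i=25: S-L =  7 → H
  i=26: L-D =  8 → I
  i=27: T-Z = 20 → U
  i=28: K-K =  0 → A
  i=29: U-W = 24 → Y
  i=30: V-J = 12 → M
  i=31: N-G =  7 → H
  i=32: P-I =  7 → H
  shifts repeat with period 7: AYMHHIU

AYMHHIU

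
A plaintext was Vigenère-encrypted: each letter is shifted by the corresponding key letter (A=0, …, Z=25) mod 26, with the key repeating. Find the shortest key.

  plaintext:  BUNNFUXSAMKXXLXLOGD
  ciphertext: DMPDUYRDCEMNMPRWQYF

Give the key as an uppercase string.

  i= 0: D-B =  2 → C
  i= 1: M-U = 18 → S
  i= 2: P-N =  2 → C
  i= 3: D-N = 16 → Q
  i= 4: U-F = 15 → P
  i= 5: Y-U =  4 → E
  i= 6: R-X = 20 → U
  i= 7: D-S = 11 → L
  i= 8: C-A =  2 → C
  i= 9: E-M = 18 → S
  i=10: M-K =  2 → C
  i=11: N-X = 16 → Q
  i=12: M-X = 15 → P
  i=13: P-L =  4 → E
  i=14: R-X = 20 → U
  i=15: W-L = 11 → L
  i=16: Q-O =  2 → C
  i=17: Y-G = 18 → S
  i=18: F-D =  2 → C
  shifts repeat with period 8: CSCQPEUL

CSCQPEUL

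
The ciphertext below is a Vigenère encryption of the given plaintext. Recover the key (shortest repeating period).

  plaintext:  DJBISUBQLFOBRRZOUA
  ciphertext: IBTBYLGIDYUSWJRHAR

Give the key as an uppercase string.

FSSTGR

  i= 0: I-D =  5 → F
  i= 1: B-J = 18 → S
  i= 2: T-B = 18 → S
  i= 3: B-I = 19 → T
  i= 4: Y-S =  6 → G
  i= 5: L-U = 17 → R
  i= 6: G-B =  5 → F
  i= 7: I-Q = 18 → S
  i= 8: D-L = 18 → S
  i= 9: Y-F = 19 → T
  i=10: U-O =  6 → G
  i=11: S-B = 17 → R
  i=12: W-R =  5 → F
  i=13: J-R = 18 → S
  i=14: R-Z = 18 → S
  i=15: H-O = 19 → T
  i=16: A-U =  6 → G
  i=17: R-A = 17 → R
  shifts repeat with period 6: FSSTGR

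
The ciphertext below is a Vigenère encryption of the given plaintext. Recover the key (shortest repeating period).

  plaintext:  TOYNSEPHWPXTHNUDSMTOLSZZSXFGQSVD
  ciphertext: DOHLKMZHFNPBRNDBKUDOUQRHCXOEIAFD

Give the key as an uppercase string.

  i= 0: D-T = 10 → K
  i= 1: O-O =  0 → A
  i= 2: H-Y =  9 → J
  i= 3: L-N = 24 → Y
  i= 4: K-S = 18 → S
  i= 5: M-E =  8 → I
  i= 6: Z-P = 10 → K
  i= 7: H-H =  0 → A
  i= 8: F-W =  9 → J
  i= 9: N-P = 24 → Y
  i=10: P-X = 18 → S
  i=11: B-T =  8 → I
  i=12: R-H = 10 → K
  i=13: N-N =  0 → A
  i=14: D-U =  9 → J
  i=15: B-D = 24 → Y
  i=16: K-S = 18 → S
  i=17: U-M =  8 → I
  i=18: D-T = 10 → K
  i=19: O-O =  0 → A
  i=20: U-L =  9 → J
  i=21: Q-S = 24 → Y
  i=22: R-Z = 18 → S
  i=23: H-Z =  8 → I
  i=24: C-S = 10 → K
  i=25: X-X =  0 → A
  i=26: O-F =  9 → J
  i=27: E-G = 24 → Y
  i=28: I-Q = 18 → S
  i=29: A-S =  8 → I
  i=30: F-V = 10 → K
  i=31: D-D =  0 → A
  shifts repeat with period 6: KAJYSI

KAJYSI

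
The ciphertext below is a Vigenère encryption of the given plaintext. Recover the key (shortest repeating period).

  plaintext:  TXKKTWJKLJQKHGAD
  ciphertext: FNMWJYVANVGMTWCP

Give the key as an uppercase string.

  i= 0: F-T = 12 → M
  i= 1: N-X = 16 → Q
  i= 2: M-K =  2 → C
  i= 3: W-K = 12 → M
  i= 4: J-T = 16 → Q
  i= 5: Y-W =  2 → C
  i= 6: V-J = 12 → M
  i= 7: A-K = 16 → Q
  i= 8: N-L =  2 → C
  i= 9: V-J = 12 → M
  i=10: G-Q = 16 → Q
  i=11: M-K =  2 → C
  i=12: T-H = 12 → M
  i=13: W-G = 16 → Q
  i=14: C-A =  2 → C
  i=15: P-D = 12 → M
  shifts repeat with period 3: MQC

MQC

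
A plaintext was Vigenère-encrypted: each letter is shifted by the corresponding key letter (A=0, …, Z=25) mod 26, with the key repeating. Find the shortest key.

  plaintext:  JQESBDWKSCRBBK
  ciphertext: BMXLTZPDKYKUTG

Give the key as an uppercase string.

  i= 0: B-J = 18 → S
  i= 1: M-Q = 22 → W
  i= 2: X-E = 19 → T
  i= 3: L-S = 19 → T
  i= 4: T-B = 18 → S
  i= 5: Z-D = 22 → W
  i= 6: P-W = 19 → T
  i= 7: D-K = 19 → T
  i= 8: K-S = 18 → S
  i= 9: Y-C = 22 → W
  i=10: K-R = 19 → T
  i=11: U-B = 19 → T
  i=12: T-B = 18 → S
  i=13: G-K = 22 → W
  shifts repeat with period 4: SWTT

SWTT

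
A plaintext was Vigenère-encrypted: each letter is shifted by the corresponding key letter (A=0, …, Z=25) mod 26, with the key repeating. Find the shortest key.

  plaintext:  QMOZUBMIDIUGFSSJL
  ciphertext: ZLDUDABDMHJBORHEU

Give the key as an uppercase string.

JZPV

  i= 0: Z-Q =  9 → J
  i= 1: L-M = 25 → Z
  i= 2: D-O = 15 → P
  i= 3: U-Z = 21 → V
  i= 4: D-U =  9 → J
  i= 5: A-B = 25 → Z
  i= 6: B-M = 15 → P
  i= 7: D-I = 21 → V
  i= 8: M-D =  9 → J
  i= 9: H-I = 25 → Z
  i=10: J-U = 15 → P
  i=11: B-G = 21 → V
  i=12: O-F =  9 → J
  i=13: R-S = 25 → Z
  i=14: H-S = 15 → P
  i=15: E-J = 21 → V
  i=16: U-L =  9 → J
  shifts repeat with period 4: JZPV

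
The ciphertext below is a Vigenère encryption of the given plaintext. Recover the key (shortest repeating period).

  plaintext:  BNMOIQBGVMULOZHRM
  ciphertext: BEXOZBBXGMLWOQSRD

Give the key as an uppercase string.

ARL

  i= 0: B-B =  0 → A
  i= 1: E-N = 17 → R
  i= 2: X-M = 11 → L
  i= 3: O-O =  0 → A
  i= 4: Z-I = 17 → R
  i= 5: B-Q = 11 → L
  i= 6: B-B =  0 → A
  i= 7: X-G = 17 → R
  i= 8: G-V = 11 → L
  i= 9: M-M =  0 → A
  i=10: L-U = 17 → R
  i=11: W-L = 11 → L
  i=12: O-O =  0 → A
  i=13: Q-Z = 17 → R
  i=14: S-H = 11 → L
  i=15: R-R =  0 → A
  i=16: D-M = 17 → R
  shifts repeat with period 3: ARL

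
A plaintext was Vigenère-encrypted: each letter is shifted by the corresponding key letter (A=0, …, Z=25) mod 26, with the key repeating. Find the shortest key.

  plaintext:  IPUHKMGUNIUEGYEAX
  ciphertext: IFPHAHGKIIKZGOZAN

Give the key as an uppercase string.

  i= 0: I-I =  0 → A
  i= 1: F-P = 16 → Q
  i= 2: P-U = 21 → V
  i= 3: H-H =  0 → A
  i= 4: A-K = 16 → Q
  i= 5: H-M = 21 → V
  i= 6: G-G =  0 → A
  i= 7: K-U = 16 → Q
  i= 8: I-N = 21 → V
  i= 9: I-I =  0 → A
  i=10: K-U = 16 → Q
  i=11: Z-E = 21 → V
  i=12: G-G =  0 → A
  i=13: O-Y = 16 → Q
  i=14: Z-E = 21 → V
  i=15: A-A =  0 → A
  i=16: N-X = 16 → Q
  shifts repeat with period 3: AQV

AQV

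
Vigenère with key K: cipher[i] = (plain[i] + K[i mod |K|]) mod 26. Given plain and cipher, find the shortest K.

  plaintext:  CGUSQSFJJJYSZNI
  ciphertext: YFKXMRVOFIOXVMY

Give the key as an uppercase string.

WZQF

  i= 0: Y-C = 22 → W
  i= 1: F-G = 25 → Z
  i= 2: K-U = 16 → Q
  i= 3: X-S =  5 → F
  i= 4: M-Q = 22 → W
  i= 5: R-S = 25 → Z
  i= 6: V-F = 16 → Q
  i= 7: O-J =  5 → F
  i= 8: F-J = 22 → W
  i= 9: I-J = 25 → Z
  i=10: O-Y = 16 → Q
  i=11: X-S =  5 → F
  i=12: V-Z = 22 → W
  i=13: M-N = 25 → Z
  i=14: Y-I = 16 → Q
  shifts repeat with period 4: WZQF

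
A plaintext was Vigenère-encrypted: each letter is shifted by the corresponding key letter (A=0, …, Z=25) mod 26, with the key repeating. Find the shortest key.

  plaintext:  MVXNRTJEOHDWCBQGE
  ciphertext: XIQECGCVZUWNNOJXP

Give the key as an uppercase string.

  i= 0: X-M = 11 → L
  i= 1: I-V = 13 → N
  i= 2: Q-X = 19 → T
  i= 3: E-N = 17 → R
  i= 4: C-R = 11 → L
  i= 5: G-T = 13 → N
  i= 6: C-J = 19 → T
  i= 7: V-E = 17 → R
  i= 8: Z-O = 11 → L
  i= 9: U-H = 13 → N
  i=10: W-D = 19 → T
  i=11: N-W = 17 → R
  i=12: N-C = 11 → L
  i=13: O-B = 13 → N
  i=14: J-Q = 19 → T
  i=15: X-G = 17 → R
  i=16: P-E = 11 → L
  shifts repeat with period 4: LNTR

LNTR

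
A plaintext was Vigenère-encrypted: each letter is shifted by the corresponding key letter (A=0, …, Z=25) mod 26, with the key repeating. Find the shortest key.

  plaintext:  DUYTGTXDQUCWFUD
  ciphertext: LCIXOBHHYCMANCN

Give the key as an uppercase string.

  i= 0: L-D =  8 → I
  i= 1: C-U =  8 → I
  i= 2: I-Y = 10 → K
  i= 3: X-T =  4 → E
  i= 4: O-G =  8 → I
  i= 5: B-T =  8 → I
  i= 6: H-X = 10 → K
  i= 7: H-D =  4 → E
  i= 8: Y-Q =  8 → I
  i= 9: C-U =  8 → I
  i=10: M-C = 10 → K
  i=11: A-W =  4 → E
  i=12: N-F =  8 → I
  i=13: C-U =  8 → I
  i=14: N-D = 10 → K
  shifts repeat with period 4: IIKE

IIKE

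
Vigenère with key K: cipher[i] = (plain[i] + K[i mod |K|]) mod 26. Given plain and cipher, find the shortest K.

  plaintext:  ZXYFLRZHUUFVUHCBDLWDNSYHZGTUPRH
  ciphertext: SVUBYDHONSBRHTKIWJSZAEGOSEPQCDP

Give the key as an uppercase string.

TYWWNMIH

  i= 0: S-Z = 19 → T
  i= 1: V-X = 24 → Y
  i= 2: U-Y = 22 → W
  i= 3: B-F = 22 → W
  i= 4: Y-L = 13 → N
  i= 5: D-R = 12 → M
  i= 6: H-Z =  8 → I
  i= 7: O-H =  7 → H
  i= 8: N-U = 19 → T
  i= 9: S-U = 24 → Y
  i=10: B-F = 22 → W
  i=11: R-V = 22 → W
  i=12: H-U = 13 → N
  i=13: T-H = 12 → M
  i=14: K-C =  8 → I
  i=15: I-B =  7 → H
  i=16: W-D = 19 → T
  i=17: J-L = 24 → Y
  i=18: S-W = 22 → W
  i=19: Z-D = 22 → W
  i=20: A-N = 13 → N
  i=21: E-S = 12 → M
  i=22: G-Y =  8 → I
  i=23: O-H =  7 → H
  i=24: S-Z = 19 → T
  i=25: E-G = 24 → Y
  i=26: P-T = 22 → W
  i=27: Q-U = 22 → W
  i=28: C-P = 13 → N
  i=29: D-R = 12 → M
  i=30: P-H =  8 → I
  shifts repeat with period 8: TYWWNMIH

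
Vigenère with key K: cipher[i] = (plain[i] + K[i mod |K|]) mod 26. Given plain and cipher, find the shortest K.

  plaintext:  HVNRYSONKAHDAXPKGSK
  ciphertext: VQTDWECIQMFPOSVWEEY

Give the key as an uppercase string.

OVGMYM

  i= 0: V-H = 14 → O
  i= 1: Q-V = 21 → V
  i= 2: T-N =  6 → G
  i= 3: D-R = 12 → M
  i= 4: W-Y = 24 → Y
  i= 5: E-S = 12 → M
  i= 6: C-O = 14 → O
  i= 7: I-N = 21 → V
  i= 8: Q-K =  6 → G
  i= 9: M-A = 12 → M
  i=10: F-H = 24 → Y
  i=11: P-D = 12 → M
  i=12: O-A = 14 → O
  i=13: S-X = 21 → V
  i=14: V-P =  6 → G
  i=15: W-K = 12 → M
  i=16: E-G = 24 → Y
  i=17: E-S = 12 → M
  i=18: Y-K = 14 → O
  shifts repeat with period 6: OVGMYM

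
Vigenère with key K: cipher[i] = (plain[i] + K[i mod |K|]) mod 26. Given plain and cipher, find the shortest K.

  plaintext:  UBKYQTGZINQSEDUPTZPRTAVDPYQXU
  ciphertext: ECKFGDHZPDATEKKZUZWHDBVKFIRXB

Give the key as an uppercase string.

KBAHQ

  i= 0: E-U = 10 → K
  i= 1: C-B =  1 → B
  i= 2: K-K =  0 → A
  i= 3: F-Y =  7 → H
  i= 4: G-Q = 16 → Q
  i= 5: D-T = 10 → K
  i= 6: H-G =  1 → B
  i= 7: Z-Z =  0 → A
  i= 8: P-I =  7 → H
  i= 9: D-N = 16 → Q
  i=10: A-Q = 10 → K
  i=11: T-S =  1 → B
  i=12: E-E =  0 → A
  i=13: K-D =  7 → H
  i=14: K-U = 16 → Q
  i=15: Z-P = 10 → K
  i=16: U-T =  1 → B
  i=17: Z-Z =  0 → A
  i=18: W-P =  7 → H
  i=19: H-R = 16 → Q
  i=20: D-T = 10 → K
  i=21: B-A =  1 → B
  i=22: V-V =  0 → A
  i=23: K-D =  7 → H
  i=24: F-P = 16 → Q
  i=25: I-Y = 10 → K
  i=26: R-Q =  1 → B
  i=27: X-X =  0 → A
  i=28: B-U =  7 → H
  shifts repeat with period 5: KBAHQ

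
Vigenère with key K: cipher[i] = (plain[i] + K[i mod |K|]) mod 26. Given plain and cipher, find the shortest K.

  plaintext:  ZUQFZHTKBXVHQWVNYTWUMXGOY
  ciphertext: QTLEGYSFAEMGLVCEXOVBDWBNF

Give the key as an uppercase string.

  i= 0: Q-Z = 17 → R
  i= 1: T-U = 25 → Z
  i= 2: L-Q = 21 → V
  i= 3: E-F = 25 → Z
  i= 4: G-Z =  7 → H
  i= 5: Y-H = 17 → R
  i= 6: S-T = 25 → Z
  i= 7: F-K = 21 → V
  i= 8: A-B = 25 → Z
  i= 9: E-X =  7 → H
  i=10: M-V = 17 → R
  i=11: G-H = 25 → Z
  i=12: L-Q = 21 → V
  i=13: V-W = 25 → Z
  i=14: C-V =  7 → H
  i=15: E-N = 17 → R
  i=16: X-Y = 25 → Z
  i=17: O-T = 21 → V
  i=18: V-W = 25 → Z
  i=19: B-U =  7 → H
  i=20: D-M = 17 → R
  i=21: W-X = 25 → Z
  i=22: B-G = 21 → V
  i=23: N-O = 25 → Z
  i=24: F-Y =  7 → H
  shifts repeat with period 5: RZVZH

RZVZH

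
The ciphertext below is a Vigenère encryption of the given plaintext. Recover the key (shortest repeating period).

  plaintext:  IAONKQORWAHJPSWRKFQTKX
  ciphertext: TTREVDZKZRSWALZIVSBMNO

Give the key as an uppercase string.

LTDRLN

  i= 0: T-I = 11 → L
  i= 1: T-A = 19 → T
  i= 2: R-O =  3 → D
  i= 3: E-N = 17 → R
  i= 4: V-K = 11 → L
  i= 5: D-Q = 13 → N
  i= 6: Z-O = 11 → L
  i= 7: K-R = 19 → T
  i= 8: Z-W =  3 → D
  i= 9: R-A = 17 → R
  i=10: S-H = 11 → L
  i=11: W-J = 13 → N
  i=12: A-P = 11 → L
  i=13: L-S = 19 → T
  i=14: Z-W =  3 → D
  i=15: I-R = 17 → R
  i=16: V-K = 11 → L
  i=17: S-F = 13 → N
  i=18: B-Q = 11 → L
  i=19: M-T = 19 → T
  i=20: N-K =  3 → D
  i=21: O-X = 17 → R
  shifts repeat with period 6: LTDRLN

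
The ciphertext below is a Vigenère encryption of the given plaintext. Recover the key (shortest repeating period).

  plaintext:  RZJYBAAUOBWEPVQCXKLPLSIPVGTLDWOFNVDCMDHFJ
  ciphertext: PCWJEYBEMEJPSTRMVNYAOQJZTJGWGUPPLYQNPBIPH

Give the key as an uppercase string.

  i= 0: P-R = 24 → Y
  i= 1: C-Z =  3 → D
  i= 2: W-J = 13 → N
  i= 3: J-Y = 11 → L
  i= 4: E-B =  3 → D
  i= 5: Y-A = 24 → Y
  i= 6: B-A =  1 → B
  i= 7: E-U = 10 → K
  i= 8: M-O = 24 → Y
  i= 9: E-B =  3 → D
  i=10: J-W = 13 → N
  i=11: P-E = 11 → L
  i=12: S-P =  3 → D
  i=13: T-V = 24 → Y
  i=14: R-Q =  1 → B
  i=15: M-C = 10 → K
  i=16: V-X = 24 → Y
  i=17: N-K =  3 → D
  i=18: Y-L = 13 → N
  i=19: A-P = 11 → L
  i=20: O-L =  3 → D
  i=21: Q-S = 24 → Y
  i=22: J-I =  1 → B
  i=23: Z-P = 10 → K
  i=24: T-V = 24 → Y
  i=25: J-G =  3 → D
  i=26: G-T = 13 → N
  i=27: W-L = 11 → L
  i=28: G-D =  3 → D
  i=29: U-W = 24 → Y
  i=30: P-O =  1 → B
  i=31: P-F = 10 → K
  i=32: L-N = 24 → Y
  i=33: Y-V =  3 → D
  i=34: Q-D = 13 → N
  i=35: N-C = 11 → L
  i=36: P-M =  3 → D
  i=37: B-D = 24 → Y
  i=38: I-H =  1 → B
  i=39: P-F = 10 → K
  i=40: H-J = 24 → Y
  shifts repeat with period 8: YDNLDYBK

YDNLDYBK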